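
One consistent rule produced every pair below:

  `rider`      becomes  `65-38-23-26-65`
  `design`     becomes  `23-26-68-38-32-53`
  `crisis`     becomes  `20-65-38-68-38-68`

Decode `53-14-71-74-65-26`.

r(#18)→65 and i(#9)→38: differences scale by 3, so n = 3·pos + 11. Each letter becomes 3×(its alphabet position, a=1..z=26) + 11.
Undoing it on 53-14-71-74-65-26: 53→(53−11)÷3=14=n, 14→(14−11)÷3=1=a, 71→(71−11)÷3=20=t, 74→(74−11)÷3=21=u, 65→(65−11)÷3=18=r, 26→(26−11)÷3=5=e.

nature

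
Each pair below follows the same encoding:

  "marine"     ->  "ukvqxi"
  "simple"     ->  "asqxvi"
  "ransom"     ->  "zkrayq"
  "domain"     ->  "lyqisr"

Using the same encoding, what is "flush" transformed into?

A repeating key of period 3 is used — shifts +8, +10, +4 over and over.
For flush: f+8=n, l+10=v, u+4=y, s+8=a, h+10=r.

nvyar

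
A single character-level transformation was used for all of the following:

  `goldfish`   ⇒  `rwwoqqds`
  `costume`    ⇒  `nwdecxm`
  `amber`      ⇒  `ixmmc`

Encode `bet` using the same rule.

mme

Vowels shift forward by 8 and consonants shift forward by 11.
For bet: b(cons)+11=m, e(vowel)+8=m, t(cons)+11=e.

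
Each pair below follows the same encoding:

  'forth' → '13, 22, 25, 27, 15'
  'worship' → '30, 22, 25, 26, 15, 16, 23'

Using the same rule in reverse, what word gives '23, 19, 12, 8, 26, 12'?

The number is (letter's place in the alphabet, a=1) + 7.
Undoing it on 23, 19, 12, 8, 26, 12: 23→(23−7)÷1=16=p, 19→(19−7)÷1=12=l, 12→(12−7)÷1=5=e, 8→(8−7)÷1=1=a, 26→(26−7)÷1=19=s, 12→(12−7)÷1=5=e.

please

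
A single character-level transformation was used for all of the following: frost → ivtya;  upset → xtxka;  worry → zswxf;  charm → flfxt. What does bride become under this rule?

evnjl

The shift increases by 1 at each position, starting from +3: 3, 4, 5, ….
For bride: b+3=e, r+4=v, i+5=n, d+6=j, e+7=l.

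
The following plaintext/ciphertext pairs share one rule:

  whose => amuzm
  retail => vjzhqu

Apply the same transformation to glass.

In whose: w→a is +4, h→m is +5, o→u is +6, s→z is +7 — the shift increases by 1 each position. Each letter shifts forward by (position + 4), i.e. 4, 5, 6, … — the shift grows by one for each successive letter.
On glass: g+4=k, l+5=q, a+6=g, s+7=z, s+8=a.

kqgza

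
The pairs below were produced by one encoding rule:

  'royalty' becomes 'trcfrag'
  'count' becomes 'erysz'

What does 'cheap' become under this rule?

ekifv

In royalty: r→t is +2, o→r is +3, y→c is +4, a→f is +5 — the shift increases by 1 each position. Letter i (0-indexed) is shifted by i+2, so successive shifts are 2, 3, 4, ….
Applying it to cheap: c+2=e, h+3=k, e+4=i, a+5=f, p+6=v.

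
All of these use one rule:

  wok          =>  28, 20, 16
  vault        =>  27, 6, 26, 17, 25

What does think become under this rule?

The number is (letter's place in the alphabet, a=1) + 5.
For think: t=20→25, h=8→13, i=9→14, n=14→19, k=11→16.

25, 13, 14, 19, 16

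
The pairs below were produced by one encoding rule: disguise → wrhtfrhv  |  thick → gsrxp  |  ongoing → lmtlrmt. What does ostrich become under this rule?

Each pair mirrors across the alphabet (d↔w, i↔r, s↔h): positions sum to 25. Each letter is replaced by its mirror in the alphabet: a↔z, b↔y, c↔x, and so on (the Atbash cipher).
On ostrich: o↔l, s↔h, t↔g, r↔i, i↔r, c↔x, h↔s.

lhgirxs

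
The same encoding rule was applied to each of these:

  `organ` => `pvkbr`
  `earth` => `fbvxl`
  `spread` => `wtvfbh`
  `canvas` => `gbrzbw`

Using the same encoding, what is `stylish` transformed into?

The shift depends on letter class: consonant r→v is +4, but vowel o→p is +1. Vowels shift forward by 1 and consonants shift forward by 4.
For stylish: s(cons)+4=w, t(cons)+4=x, y(cons)+4=c, l(cons)+4=p, i(vowel)+1=j, s(cons)+4=w, h(cons)+4=l.

wxcpjwl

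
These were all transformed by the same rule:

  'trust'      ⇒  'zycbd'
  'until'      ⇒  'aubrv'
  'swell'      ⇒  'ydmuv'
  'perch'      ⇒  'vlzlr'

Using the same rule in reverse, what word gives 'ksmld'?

elect

In trust: t→z is +6, r→y is +7, u→c is +8, s→b is +9 — the shift increases by 1 each position. Each letter shifts forward by (position + 6), i.e. 6, 7, 8, … — the shift grows by one for each successive letter.
Undoing it on ksmld: k−6=e, s−7=l, m−8=e, l−9=c, d−10=t.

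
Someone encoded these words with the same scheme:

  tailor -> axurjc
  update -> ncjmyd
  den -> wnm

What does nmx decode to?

ode

Read the word backwards and shift each letter +9.
Decoding nmx: shift back: n−9=e, m−9=d, x−9=o → edo; then reverse → ode.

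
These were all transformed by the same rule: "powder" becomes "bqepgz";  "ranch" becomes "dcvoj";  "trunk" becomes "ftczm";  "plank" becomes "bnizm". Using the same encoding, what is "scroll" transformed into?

Shifts by position in powder: pos 0: p→b (+12), pos 1: o→q (+2), pos 2: w→e (+8), pos 3: d→p (+12), pos 4: e→g (+2), pos 5: r→z (+8) — repeating every 3. The shifts repeat in a cycle of length 3: positions 0,1,… shift by +12, +2, +8, then the pattern repeats.
Applying it to scroll: s+12=e, c+2=e, r+8=z, o+12=a, l+2=n, l+8=t.

eezant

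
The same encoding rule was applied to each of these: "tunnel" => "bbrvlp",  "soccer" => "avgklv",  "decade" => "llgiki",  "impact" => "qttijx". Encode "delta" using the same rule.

llpbh

It's a Vigenère-style cipher with numeric key [8,7,4]: position i shifts by key[i mod 3].
For delta: d+8=l, e+7=l, l+4=p, t+8=b, a+7=h.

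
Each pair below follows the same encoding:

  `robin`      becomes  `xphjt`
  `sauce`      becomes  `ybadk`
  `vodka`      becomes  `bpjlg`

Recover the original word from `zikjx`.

Shifts by position in robin: pos 0: r→x (+6), pos 1: o→p (+1), pos 2: b→h (+6), pos 3: i→j (+1) — repeating every 2. It's a Vigenère-style cipher with numeric key [6,1]: position i shifts by key[i mod 2].
Reversing it on zikjx: z−6=t, i−1=h, k−6=e, j−1=i, x−6=r.

their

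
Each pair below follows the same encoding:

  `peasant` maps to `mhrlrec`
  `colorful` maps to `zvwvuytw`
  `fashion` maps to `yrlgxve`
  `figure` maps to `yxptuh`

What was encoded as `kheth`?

venue

p(15)→m(12) and e(4)→h(7) fit y≡17x+17 (mod 26); the inverse of 17 mod 26 is 23. This is an affine cipher: with a=0,…,z=25, each position x becomes (17x+17) mod 26.
Reversing it on kheth: k(10)→23·(10−17)≡21=v; h(7)→23·(7−17)≡4=e; e(4)→23·(4−17)≡13=n; t(19)→23·(19−17)≡20=u; h(7)→23·(7−17)≡4=e (all mod 26).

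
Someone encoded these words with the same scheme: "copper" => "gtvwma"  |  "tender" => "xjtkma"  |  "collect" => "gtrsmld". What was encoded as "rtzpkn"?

The shift increases by 1 at each position, starting from +4: 4, 5, 6, ….
Undoing it on rtzpkn: r−4=n, t−5=o, z−6=t, p−7=i, k−8=c, n−9=e.

notice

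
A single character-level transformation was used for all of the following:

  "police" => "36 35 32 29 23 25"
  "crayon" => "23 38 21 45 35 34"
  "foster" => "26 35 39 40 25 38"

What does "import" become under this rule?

29 33 36 35 38 40

Letters become their 1-based position plus 20 (so a→21, b→22, …).
For import: i=9→29, m=13→33, p=16→36, o=15→35, r=18→38, t=20→40.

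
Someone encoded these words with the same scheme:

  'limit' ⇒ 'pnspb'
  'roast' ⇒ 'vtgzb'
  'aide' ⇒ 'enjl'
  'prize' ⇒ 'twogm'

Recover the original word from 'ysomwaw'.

uniform

In limit: l→p is +4, i→n is +5, m→s is +6, i→p is +7 — the shift increases by 1 each position. Each letter shifts forward by (position + 4), i.e. 4, 5, 6, … — the shift grows by one for each successive letter.
Reversing it on ysomwaw: y−4=u, s−5=n, o−6=i, m−7=f, w−8=o, a−9=r, w−10=m.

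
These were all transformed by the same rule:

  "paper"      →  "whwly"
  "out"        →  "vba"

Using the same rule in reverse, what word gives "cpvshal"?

violate

Compare letters: p→w is +7, a→h is +7, p→w is +7 — a constant shift. It's a constant shift of +7 (ROT7).
Decoding cpvshal: c−7=v, p−7=i, v−7=o, s−7=l, h−7=a, a−7=t, l−7=e.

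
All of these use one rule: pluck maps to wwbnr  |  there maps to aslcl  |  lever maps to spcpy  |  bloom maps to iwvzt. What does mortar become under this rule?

A repeating key of period 2 is used — shifts +7, +11 over and over.
Applying it to mortar: m+7=t, o+11=z, r+7=y, t+11=e, a+7=h, r+11=c.

tzyehc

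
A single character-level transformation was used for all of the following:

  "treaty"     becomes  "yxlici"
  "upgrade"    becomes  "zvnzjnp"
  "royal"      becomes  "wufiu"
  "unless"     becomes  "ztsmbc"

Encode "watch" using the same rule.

bgakq

In treaty: t→y is +5, r→x is +6, e→l is +7, a→i is +8 — the shift increases by 1 each position. Each letter shifts forward by (position + 5), i.e. 5, 6, 7, … — the shift grows by one for each successive letter.
For watch: w+5=b, a+6=g, t+7=a, c+8=k, h+9=q.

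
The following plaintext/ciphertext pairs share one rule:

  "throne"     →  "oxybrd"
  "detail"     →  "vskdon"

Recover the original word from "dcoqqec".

Two steps: reverse the string, then apply a Caesar shift of +10.
Undoing it on dcoqqec: shift back: d−10=t, c−10=s, o−10=e, q−10=g, q−10=g, e−10=u, c−10=s → tseggus; then reverse → suggest.

suggest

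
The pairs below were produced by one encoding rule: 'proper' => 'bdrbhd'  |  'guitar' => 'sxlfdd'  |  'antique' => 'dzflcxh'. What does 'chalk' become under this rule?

The shift depends on letter class: consonant p→b is +12, but vowel o→r is +3. Two shifts are in play — +3 for a/e/i/o/u, +12 for every other letter.
Applying it to chalk: c(cons)+12=o, h(cons)+12=t, a(vowel)+3=d, l(cons)+12=x, k(cons)+12=w.

otdxw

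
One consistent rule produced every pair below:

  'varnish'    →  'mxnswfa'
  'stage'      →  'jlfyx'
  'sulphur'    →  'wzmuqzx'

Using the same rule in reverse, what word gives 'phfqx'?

The output letters match the input read backwards, each shifted +5: varnish reversed is hsinrav. Read the word backwards and shift each letter +5.
Reversing it on phfqx: shift back: p−5=k, h−5=c, f−5=a, q−5=l, x−5=s → kcals; then reverse → slack.

slack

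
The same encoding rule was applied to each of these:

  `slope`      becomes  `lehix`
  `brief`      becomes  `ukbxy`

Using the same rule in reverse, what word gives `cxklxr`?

Every letter moves 19 places later in the alphabet, wrapping around z→a.
Undoing it on cxklxr: c−19=j, x−19=e, k−19=r, l−19=s, x−19=e, r−19=y.

jersey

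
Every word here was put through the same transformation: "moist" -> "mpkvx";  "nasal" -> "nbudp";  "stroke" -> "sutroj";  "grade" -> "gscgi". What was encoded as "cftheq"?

In moist: m→m is +0, o→p is +1, i→k is +2, s→v is +3 — the shift increases by 1 each position. The shift increases by 1 at each position, starting from +0: 0, 1, 2, ….
Decoding cftheq: c−0=c, f−1=e, t−2=r, h−3=e, e−4=a, q−5=l.

cereal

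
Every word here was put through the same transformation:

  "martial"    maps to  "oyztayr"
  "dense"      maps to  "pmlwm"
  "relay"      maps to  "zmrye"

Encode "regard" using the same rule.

m(12)→o(14) and a(0)→y(24) fit y≡23x+24 (mod 26); the inverse of 23 mod 26 is 17. Each letter's alphabet position (a=0..z=25) is mapped through 23·x+24 mod 26 — an affine cipher.
Applying it to regard: r(17)→23·17+24≡25=z; e(4)→23·4+24≡12=m; g(6)→23·6+24≡6=g; a(0)→23·0+24≡24=y; r(17)→23·17+24≡25=z; d(3)→23·3+24≡15=p (all mod 26).

zmgyzp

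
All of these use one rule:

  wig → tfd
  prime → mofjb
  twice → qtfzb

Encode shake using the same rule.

Compare letters: w→t is +23, i→f is +23, g→d is +23 — a constant shift. This is a Caesar cipher with shift 23.
For shake: s+23=p, h+23=e, a+23=x, k+23=h, e+23=b.

pexhb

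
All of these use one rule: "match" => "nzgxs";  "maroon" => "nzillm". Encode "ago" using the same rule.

ztl

Each pair mirrors across the alphabet (m↔n, a↔z, t↔g): positions sum to 25. This is the alphabet-reversal cipher (Atbash): a becomes z, b becomes y, etc.
For ago: a↔z, g↔t, o↔l.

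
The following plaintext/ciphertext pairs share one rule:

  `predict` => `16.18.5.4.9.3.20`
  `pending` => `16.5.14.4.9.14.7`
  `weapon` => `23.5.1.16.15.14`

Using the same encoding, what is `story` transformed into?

p is letter #16 and maps to 16: an offset of 0. Each letter is replaced by its alphabet position (a=1, b=2, …, z=26).
For story: s=19→19, t=20→20, o=15→15, r=18→18, y=25→25.

19.20.15.18.25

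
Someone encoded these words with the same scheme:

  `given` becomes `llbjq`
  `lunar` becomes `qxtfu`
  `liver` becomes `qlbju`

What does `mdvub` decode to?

Shifts by position in given: pos 0: g→l (+5), pos 1: i→l (+3), pos 2: v→b (+6), pos 3: e→j (+5), pos 4: n→q (+3) — repeating every 3. It's a Vigenère-style cipher with numeric key [5,3,6]: position i shifts by key[i mod 3].
Reversing it on mdvub: m−5=h, d−3=a, v−6=p, u−5=p, b−3=y.

happy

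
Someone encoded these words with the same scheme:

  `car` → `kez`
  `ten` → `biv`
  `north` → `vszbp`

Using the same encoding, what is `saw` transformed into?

The shift depends on letter class: consonant c→k is +8, but vowel a→e is +4. The rule splits by letter class: vowels +4, consonants +8.
Applying it to saw: s(cons)+8=a, a(vowel)+4=e, w(cons)+8=e.

aee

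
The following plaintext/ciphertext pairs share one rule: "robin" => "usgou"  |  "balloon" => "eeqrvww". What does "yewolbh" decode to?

In robin: r→u is +3, o→s is +4, b→g is +5, i→o is +6 — the shift increases by 1 each position. Letter i (0-indexed) is shifted by i+3, so successive shifts are 3, 4, 5, ….
Decoding yewolbh: y−3=v, e−4=a, w−5=r, o−6=i, l−7=e, b−8=t, h−9=y.

variety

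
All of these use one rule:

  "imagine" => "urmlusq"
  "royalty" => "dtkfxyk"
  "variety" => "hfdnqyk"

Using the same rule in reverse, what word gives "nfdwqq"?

It's a Vigenère-style cipher with numeric key [12,5]: position i shifts by key[i mod 2].
Undoing it on nfdwqq: n−12=b, f−5=a, d−12=r, w−5=r, q−12=e, q−5=l.

barrel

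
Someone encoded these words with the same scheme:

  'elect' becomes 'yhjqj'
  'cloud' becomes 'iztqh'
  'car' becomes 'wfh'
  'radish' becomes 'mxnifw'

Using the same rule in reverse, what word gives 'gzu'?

pub

Read the word backwards and shift each letter +5.
Decoding gzu: shift back: g−5=b, z−5=u, u−5=p → bup; then reverse → pub.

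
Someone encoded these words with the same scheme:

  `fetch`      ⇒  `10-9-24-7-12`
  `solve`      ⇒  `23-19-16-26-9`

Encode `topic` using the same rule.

f is letter #6 and maps to 10: an offset of 4. The number is (letter's place in the alphabet, a=1) + 4.
For topic: t=20→24, o=15→19, p=16→20, i=9→13, c=3→7.

24-19-20-13-7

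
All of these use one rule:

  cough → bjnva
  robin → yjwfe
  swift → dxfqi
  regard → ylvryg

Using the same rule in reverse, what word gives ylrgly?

reader

c(2)→b(1) and o(14)→j(9) fit y≡5x+17 (mod 26); the inverse of 5 mod 26 is 21. Each letter's alphabet position (a=0..z=25) is mapped through 5·x+17 mod 26 — an affine cipher.
Decoding ylrgly: y(24)→21·(24−17)≡17=r; l(11)→21·(11−17)≡4=e; r(17)→21·(17−17)≡0=a; g(6)→21·(6−17)≡3=d; l(11)→21·(11−17)≡4=e; y(24)→21·(24−17)≡17=r (all mod 26).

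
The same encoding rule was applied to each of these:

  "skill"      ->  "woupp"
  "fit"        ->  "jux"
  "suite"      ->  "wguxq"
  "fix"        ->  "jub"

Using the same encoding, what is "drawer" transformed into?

hvmaqv

Two shifts are in play — +12 for a/e/i/o/u, +4 for every other letter.
Applying it to drawer: d(cons)+4=h, r(cons)+4=v, a(vowel)+12=m, w(cons)+4=a, e(vowel)+12=q, r(cons)+4=v.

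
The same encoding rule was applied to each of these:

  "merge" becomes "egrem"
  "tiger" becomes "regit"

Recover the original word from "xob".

box

It's just the letters in reverse order.
Undoing it on xob: then reverse → box.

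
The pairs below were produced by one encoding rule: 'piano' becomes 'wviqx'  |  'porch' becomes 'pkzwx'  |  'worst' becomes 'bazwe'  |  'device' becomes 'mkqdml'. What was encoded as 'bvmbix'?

The word is reversed, then every letter is shifted forward by 8.
Reversing it on bvmbix: shift back: b−8=t, v−8=n, m−8=e, b−8=t, i−8=a, x−8=p → tnetap; then reverse → patent.

patent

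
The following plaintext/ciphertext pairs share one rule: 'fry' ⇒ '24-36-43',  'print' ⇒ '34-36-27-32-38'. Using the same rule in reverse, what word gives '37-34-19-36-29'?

f is letter #6 and maps to 24: an offset of 18. Each letter is replaced by its alphabet position (a=1..z=26) + 18.
Reversing it on 37-34-19-36-29: 37→(37−18)÷1=19=s, 34→(34−18)÷1=16=p, 19→(19−18)÷1=1=a, 36→(36−18)÷1=18=r, 29→(29−18)÷1=11=k.

spark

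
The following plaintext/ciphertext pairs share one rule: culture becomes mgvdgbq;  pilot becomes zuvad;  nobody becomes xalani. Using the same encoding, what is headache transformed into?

rqmnmmrq

Two shifts are in play — +12 for a/e/i/o/u, +10 for every other letter.
Applying it to headache: h(cons)+10=r, e(vowel)+12=q, a(vowel)+12=m, d(cons)+10=n, a(vowel)+12=m, c(cons)+10=m, h(cons)+10=r, e(vowel)+12=q.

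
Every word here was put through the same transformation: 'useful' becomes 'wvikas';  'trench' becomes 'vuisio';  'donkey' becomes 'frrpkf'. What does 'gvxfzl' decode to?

estate

Each letter shifts forward by (position + 2), i.e. 2, 3, 4, … — the shift grows by one for each successive letter.
Decoding gvxfzl: g−2=e, v−3=s, x−4=t, f−5=a, z−6=t, l−7=e.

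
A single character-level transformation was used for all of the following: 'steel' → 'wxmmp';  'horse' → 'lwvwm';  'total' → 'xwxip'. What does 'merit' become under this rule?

qmvqx

The shift depends on letter class: consonant s→w is +4, but vowel e→m is +8. Vowels shift forward by 8 and consonants shift forward by 4.
On merit: m(cons)+4=q, e(vowel)+8=m, r(cons)+4=v, i(vowel)+8=q, t(cons)+4=x.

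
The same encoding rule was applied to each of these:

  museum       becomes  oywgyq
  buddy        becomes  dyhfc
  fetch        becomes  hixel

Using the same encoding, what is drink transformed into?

Shifts by position in museum: pos 0: m→o (+2), pos 1: u→y (+4), pos 2: s→w (+4), pos 3: e→g (+2), pos 4: u→y (+4), pos 5: m→q (+4) — repeating every 3. It's a Vigenère-style cipher with numeric key [2,4,4]: position i shifts by key[i mod 3].
Applying it to drink: d+2=f, r+4=v, i+4=m, n+2=p, k+4=o.

fvmpo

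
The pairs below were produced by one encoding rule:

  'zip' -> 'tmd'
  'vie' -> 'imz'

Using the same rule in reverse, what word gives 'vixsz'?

The output letters match the input read backwards, each shifted +4: zip reversed is piz. Two steps: reverse the string, then apply a Caesar shift of +4.
Decoding vixsz: shift back: v−4=r, i−4=e, x−4=t, s−4=o, z−4=v → retov; then reverse → voter.

voter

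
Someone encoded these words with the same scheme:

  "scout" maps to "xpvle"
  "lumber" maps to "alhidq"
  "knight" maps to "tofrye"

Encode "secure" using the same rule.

xdplqd

s(18)→x(23) and c(2)→p(15) fit y≡7x+1 (mod 26); the inverse of 7 mod 26 is 15. This is an affine cipher: with a=0,…,z=25, each position x becomes (7x+1) mod 26.
Applying it to secure: s(18)→7·18+1≡23=x; e(4)→7·4+1≡3=d; c(2)→7·2+1≡15=p; u(20)→7·20+1≡11=l; r(17)→7·17+1≡16=q; e(4)→7·4+1≡3=d (all mod 26).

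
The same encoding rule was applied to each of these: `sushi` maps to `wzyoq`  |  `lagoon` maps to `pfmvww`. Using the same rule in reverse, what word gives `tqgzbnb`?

In sushi: s→w is +4, u→z is +5, s→y is +6, h→o is +7 — the shift increases by 1 each position. Each letter shifts forward by (position + 4), i.e. 4, 5, 6, … — the shift grows by one for each successive letter.
Undoing it on tqgzbnb: t−4=p, q−5=l, g−6=a, z−7=s, b−8=t, n−9=e, b−10=r.

plaster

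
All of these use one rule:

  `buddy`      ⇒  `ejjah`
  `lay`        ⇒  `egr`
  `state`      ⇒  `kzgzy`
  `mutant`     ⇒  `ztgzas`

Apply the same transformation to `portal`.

The output letters match the input read backwards, each shifted +6: buddy reversed is yddub. The word is reversed, then every letter is shifted forward by 6.
Applying it to portal: reverse → latrop; then shift: l+6=r, a+6=g, t+6=z, r+6=x, o+6=u, p+6=v.

rgzxuv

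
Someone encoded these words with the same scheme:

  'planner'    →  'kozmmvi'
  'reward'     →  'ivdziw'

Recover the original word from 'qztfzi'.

Each pair mirrors across the alphabet (p↔k, l↔o, a↔z): positions sum to 25. Letters are reflected about the middle of the alphabet (position → 25−position): Atbash.
Reversing it on qztfzi: q↔j, z↔a, t↔g, f↔u, z↔a, i↔r.

jaguar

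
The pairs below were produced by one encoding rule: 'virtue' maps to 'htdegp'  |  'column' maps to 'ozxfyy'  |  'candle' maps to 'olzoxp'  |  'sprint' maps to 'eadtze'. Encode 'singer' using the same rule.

etzrqc

Shifts by position in virtue: pos 0: v→h (+12), pos 1: i→t (+11), pos 2: r→d (+12), pos 3: t→e (+11) — repeating every 2. The shifts repeat in a cycle of length 2: positions 0,1,… shift by +12, +11, then the pattern repeats.
Applying it to singer: s+12=e, i+11=t, n+12=z, g+11=r, e+12=q, r+11=c.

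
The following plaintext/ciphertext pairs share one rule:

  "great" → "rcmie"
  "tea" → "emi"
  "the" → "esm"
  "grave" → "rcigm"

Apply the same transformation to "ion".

qwy

The shift depends on letter class: consonant g→r is +11, but vowel e→m is +8. Vowels shift forward by 8 and consonants shift forward by 11.
Applying it to ion: i(vowel)+8=q, o(vowel)+8=w, n(cons)+11=y.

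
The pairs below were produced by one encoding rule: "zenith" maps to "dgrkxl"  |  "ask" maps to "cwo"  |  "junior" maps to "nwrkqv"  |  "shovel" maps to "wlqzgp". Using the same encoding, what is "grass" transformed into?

The shift depends on letter class: consonant z→d is +4, but vowel e→g is +2. Two shifts are in play — +2 for a/e/i/o/u, +4 for every other letter.
For grass: g(cons)+4=k, r(cons)+4=v, a(vowel)+2=c, s(cons)+4=w, s(cons)+4=w.

kvcww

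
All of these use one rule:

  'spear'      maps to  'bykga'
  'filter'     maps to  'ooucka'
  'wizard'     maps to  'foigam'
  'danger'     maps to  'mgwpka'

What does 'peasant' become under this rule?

ykgbgwc

The shift depends on letter class: consonant s→b is +9, but vowel e→k is +6. Vowels shift forward by 6 and consonants shift forward by 9.
Applying it to peasant: p(cons)+9=y, e(vowel)+6=k, a(vowel)+6=g, s(cons)+9=b, a(vowel)+6=g, n(cons)+9=w, t(cons)+9=c.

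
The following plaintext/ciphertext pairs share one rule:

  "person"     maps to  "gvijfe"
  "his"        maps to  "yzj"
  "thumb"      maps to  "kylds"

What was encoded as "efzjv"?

Each letter is shifted forward by 17 in the alphabet (a Caesar shift of +17).
Decoding efzjv: e−17=n, f−17=o, z−17=i, j−17=s, v−17=e.

noise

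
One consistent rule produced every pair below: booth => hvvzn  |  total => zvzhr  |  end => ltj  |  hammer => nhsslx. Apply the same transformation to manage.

shthml

The rule splits by letter class: vowels +7, consonants +6.
Applying it to manage: m(cons)+6=s, a(vowel)+7=h, n(cons)+6=t, a(vowel)+7=h, g(cons)+6=m, e(vowel)+7=l.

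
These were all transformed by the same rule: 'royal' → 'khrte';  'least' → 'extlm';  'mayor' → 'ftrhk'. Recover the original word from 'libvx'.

Compare letters: r→k is +19, o→h is +19, y→r is +19 — a constant shift. Each letter is shifted forward by 19 in the alphabet (a Caesar shift of +19).
Reversing it on libvx: l−19=s, i−19=p, b−19=i, v−19=c, x−19=e.

spice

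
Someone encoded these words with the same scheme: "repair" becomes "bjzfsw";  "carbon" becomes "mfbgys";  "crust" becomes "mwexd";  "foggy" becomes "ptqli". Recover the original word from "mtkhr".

coach

Shifts by position in repair: pos 0: r→b (+10), pos 1: e→j (+5), pos 2: p→z (+10), pos 3: a→f (+5) — repeating every 2. A repeating key of period 2 is used — shifts +10, +5 over and over.
Decoding mtkhr: m−10=c, t−5=o, k−10=a, h−5=c, r−10=h.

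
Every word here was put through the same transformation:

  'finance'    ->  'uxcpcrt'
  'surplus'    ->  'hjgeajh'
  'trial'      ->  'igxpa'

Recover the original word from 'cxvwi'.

night

Compare letters: f→u is +15, i→x is +15, n→c is +15 — a constant shift. Each letter is shifted forward by 15 in the alphabet (a Caesar shift of +15).
Reversing it on cxvwi: c−15=n, x−15=i, v−15=g, w−15=h, i−15=t.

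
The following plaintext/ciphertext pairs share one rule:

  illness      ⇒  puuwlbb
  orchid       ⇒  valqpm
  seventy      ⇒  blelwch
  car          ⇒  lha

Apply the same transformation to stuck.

The shift depends on letter class: consonant l→u is +9, but vowel i→p is +7. Vowels shift forward by 7 and consonants shift forward by 9.
Applying it to stuck: s(cons)+9=b, t(cons)+9=c, u(vowel)+7=b, c(cons)+9=l, k(cons)+9=t.

bcblt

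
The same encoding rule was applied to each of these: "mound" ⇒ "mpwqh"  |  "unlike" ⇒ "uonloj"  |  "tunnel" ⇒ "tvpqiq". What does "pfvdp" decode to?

In mound: m→m is +0, o→p is +1, u→w is +2, n→q is +3 — the shift increases by 1 each position. The shift increases by 1 at each position, starting from +0: 0, 1, 2, ….
Reversing it on pfvdp: p−0=p, f−1=e, v−2=t, d−3=a, p−4=l.

petal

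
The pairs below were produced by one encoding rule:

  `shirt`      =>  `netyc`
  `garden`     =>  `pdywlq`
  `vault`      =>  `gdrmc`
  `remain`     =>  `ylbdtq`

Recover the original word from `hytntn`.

crisis

s(18)→n(13) and h(7)→e(4) fit y≡15x+3 (mod 26); the inverse of 15 mod 26 is 7. Treating letters as 0–25, the rule is x ↦ 15x + 3 (mod 26).
Reversing it on hytntn: h(7)→7·(7−3)≡2=c; y(24)→7·(24−3)≡17=r; t(19)→7·(19−3)≡8=i; n(13)→7·(13−3)≡18=s; t(19)→7·(19−3)≡8=i; n(13)→7·(13−3)≡18=s (all mod 26).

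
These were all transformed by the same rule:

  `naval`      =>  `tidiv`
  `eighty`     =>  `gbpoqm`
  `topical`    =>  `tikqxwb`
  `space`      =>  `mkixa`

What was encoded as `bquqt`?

The output letters match the input read backwards, each shifted +8: naval reversed is lavan. The word is reversed, then every letter is shifted forward by 8.
Decoding bquqt: shift back: b−8=t, q−8=i, u−8=m, q−8=i, t−8=l → timil; then reverse → limit.

limit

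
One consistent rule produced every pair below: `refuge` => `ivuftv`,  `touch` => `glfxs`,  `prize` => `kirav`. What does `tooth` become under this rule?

Each pair mirrors across the alphabet (r↔i, e↔v, f↔u): positions sum to 25. This is the alphabet-reversal cipher (Atbash): a becomes z, b becomes y, etc.
For tooth: t↔g, o↔l, o↔l, t↔g, h↔s.

gllgs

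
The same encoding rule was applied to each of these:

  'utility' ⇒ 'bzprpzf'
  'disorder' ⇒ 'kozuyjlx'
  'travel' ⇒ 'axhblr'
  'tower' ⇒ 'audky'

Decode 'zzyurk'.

stroke

Shifts by position in utility: pos 0: u→b (+7), pos 1: t→z (+6), pos 2: i→p (+7), pos 3: l→r (+6) — repeating every 2. It's a Vigenère-style cipher with numeric key [7,6]: position i shifts by key[i mod 2].
Undoing it on zzyurk: z−7=s, z−6=t, y−7=r, u−6=o, r−7=k, k−6=e.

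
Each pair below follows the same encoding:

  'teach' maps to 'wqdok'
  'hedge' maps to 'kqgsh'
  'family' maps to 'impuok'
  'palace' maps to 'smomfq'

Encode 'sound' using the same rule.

vaxzg

A repeating key of period 2 is used — shifts +3, +12 over and over.
On sound: s+3=v, o+12=a, u+3=x, n+12=z, d+3=g.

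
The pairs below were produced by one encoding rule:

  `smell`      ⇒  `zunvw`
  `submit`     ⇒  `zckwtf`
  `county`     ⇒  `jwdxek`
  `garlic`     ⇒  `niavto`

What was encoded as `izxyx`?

broom

In smell: s→z is +7, m→u is +8, e→n is +9, l→v is +10 — the shift increases by 1 each position. Each letter shifts forward by (position + 7), i.e. 7, 8, 9, … — the shift grows by one for each successive letter.
Undoing it on izxyx: i−7=b, z−8=r, x−9=o, y−10=o, x−11=m.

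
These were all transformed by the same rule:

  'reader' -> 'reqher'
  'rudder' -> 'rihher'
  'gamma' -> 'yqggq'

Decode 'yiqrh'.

guard

r(17)→r(17) and e(4)→e(4) fit y≡23x+16 (mod 26); the inverse of 23 mod 26 is 17. This is an affine cipher: with a=0,…,z=25, each position x becomes (23x+16) mod 26.
Reversing it on yiqrh: y(24)→17·(24−16)≡6=g; i(8)→17·(8−16)≡20=u; q(16)→17·(16−16)≡0=a; r(17)→17·(17−16)≡17=r; h(7)→17·(7−16)≡3=d (all mod 26).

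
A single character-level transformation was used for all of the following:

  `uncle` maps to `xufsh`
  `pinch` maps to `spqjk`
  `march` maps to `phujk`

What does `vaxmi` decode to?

stuff

Shifts by position in uncle: pos 0: u→x (+3), pos 1: n→u (+7), pos 2: c→f (+3), pos 3: l→s (+7) — repeating every 2. A repeating key of period 2 is used — shifts +3, +7 over and over.
Decoding vaxmi: v−3=s, a−7=t, x−3=u, m−7=f, i−3=f.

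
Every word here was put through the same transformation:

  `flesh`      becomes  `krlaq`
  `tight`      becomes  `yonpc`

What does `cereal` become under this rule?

In flesh: f→k is +5, l→r is +6, e→l is +7, s→a is +8 — the shift increases by 1 each position. Letter i (0-indexed) is shifted by i+5, so successive shifts are 5, 6, 7, ….
For cereal: c+5=h, e+6=k, r+7=y, e+8=m, a+9=j, l+10=v.

hkymjv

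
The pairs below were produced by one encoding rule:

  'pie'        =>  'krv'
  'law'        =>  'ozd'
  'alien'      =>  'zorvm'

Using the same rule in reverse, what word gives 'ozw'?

lad

Each pair mirrors across the alphabet (p↔k, i↔r, e↔v): positions sum to 25. This is the alphabet-reversal cipher (Atbash): a becomes z, b becomes y, etc.
Undoing it on ozw: o↔l, z↔a, w↔d.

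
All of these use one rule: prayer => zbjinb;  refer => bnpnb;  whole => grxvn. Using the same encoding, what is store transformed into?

cdxbn

Two shifts are in play — +9 for a/e/i/o/u, +10 for every other letter.
Applying it to store: s(cons)+10=c, t(cons)+10=d, o(vowel)+9=x, r(cons)+10=b, e(vowel)+9=n.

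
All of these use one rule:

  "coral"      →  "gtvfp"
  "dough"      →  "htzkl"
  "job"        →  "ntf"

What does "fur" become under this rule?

jzv

The shift depends on letter class: consonant c→g is +4, but vowel o→t is +5. Vowels shift forward by 5 and consonants shift forward by 4.
For fur: f(cons)+4=j, u(vowel)+5=z, r(cons)+4=v.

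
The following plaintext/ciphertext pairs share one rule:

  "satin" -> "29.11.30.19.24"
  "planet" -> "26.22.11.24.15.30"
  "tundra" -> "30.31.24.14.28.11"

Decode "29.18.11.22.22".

shall

s is letter #19 and maps to 29: an offset of 10. Each letter is replaced by its alphabet position (a=1..z=26) + 10.
Decoding 29.18.11.22.22: 29→(29−10)÷1=19=s, 18→(18−10)÷1=8=h, 11→(11−10)÷1=1=a, 22→(22−10)÷1=12=l, 22→(22−10)÷1=12=l.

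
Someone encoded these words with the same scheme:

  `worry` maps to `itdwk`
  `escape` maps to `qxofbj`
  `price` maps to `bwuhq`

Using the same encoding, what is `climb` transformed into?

oqurn

Shifts by position in worry: pos 0: w→i (+12), pos 1: o→t (+5), pos 2: r→d (+12), pos 3: r→w (+5) — repeating every 2. It's a Vigenère-style cipher with numeric key [12,5]: position i shifts by key[i mod 2].
For climb: c+12=o, l+5=q, i+12=u, m+5=r, b+12=n.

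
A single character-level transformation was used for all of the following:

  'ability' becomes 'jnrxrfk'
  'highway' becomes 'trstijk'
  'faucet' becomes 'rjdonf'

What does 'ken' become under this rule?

wnz

The shift depends on letter class: consonant b→n is +12, but vowel a→j is +9. The rule splits by letter class: vowels +9, consonants +12.
For ken: k(cons)+12=w, e(vowel)+9=n, n(cons)+12=z.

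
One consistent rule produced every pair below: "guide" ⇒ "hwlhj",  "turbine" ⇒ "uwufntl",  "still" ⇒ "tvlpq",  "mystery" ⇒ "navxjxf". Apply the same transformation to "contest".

In guide: g→h is +1, u→w is +2, i→l is +3, d→h is +4 — the shift increases by 1 each position. The shift increases by 1 at each position, starting from +1: 1, 2, 3, ….
Applying it to contest: c+1=d, o+2=q, n+3=q, t+4=x, e+5=j, s+6=y, t+7=a.

dqqxjya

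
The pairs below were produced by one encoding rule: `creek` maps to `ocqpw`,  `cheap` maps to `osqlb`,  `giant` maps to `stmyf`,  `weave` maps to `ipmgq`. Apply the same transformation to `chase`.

Shifts by position in creek: pos 0: c→o (+12), pos 1: r→c (+11), pos 2: e→q (+12), pos 3: e→p (+11) — repeating every 2. It's a Vigenère-style cipher with numeric key [12,11]: position i shifts by key[i mod 2].
Applying it to chase: c+12=o, h+11=s, a+12=m, s+11=d, e+12=q.

osmdq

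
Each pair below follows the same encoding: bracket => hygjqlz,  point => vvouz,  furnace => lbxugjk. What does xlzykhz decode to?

retreat

Shifts by position in bracket: pos 0: b→h (+6), pos 1: r→y (+7), pos 2: a→g (+6), pos 3: c→j (+7) — repeating every 2. It's a Vigenère-style cipher with numeric key [6,7]: position i shifts by key[i mod 2].
Reversing it on xlzykhz: x−6=r, l−7=e, z−6=t, y−7=r, k−6=e, h−7=a, z−6=t.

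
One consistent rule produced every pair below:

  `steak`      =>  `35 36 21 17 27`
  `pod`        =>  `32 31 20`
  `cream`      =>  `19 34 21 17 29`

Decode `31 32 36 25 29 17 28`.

s is letter #19 and maps to 35: an offset of 16. Each letter is replaced by its alphabet position (a=1..z=26) + 16.
Reversing it on 31 32 36 25 29 17 28: 31→(31−16)÷1=15=o, 32→(32−16)÷1=16=p, 36→(36−16)÷1=20=t, 25→(25−16)÷1=9=i, 29→(29−16)÷1=13=m, 17→(17−16)÷1=1=a, 28→(28−16)÷1=12=l.

optimal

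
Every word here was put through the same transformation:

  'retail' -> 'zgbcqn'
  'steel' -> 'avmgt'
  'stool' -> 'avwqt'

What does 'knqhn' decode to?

The shifts repeat in a cycle of length 2: positions 0,1,… shift by +8, +2, then the pattern repeats.
Decoding knqhn: k−8=c, n−2=l, q−8=i, h−2=f, n−8=f.

cliff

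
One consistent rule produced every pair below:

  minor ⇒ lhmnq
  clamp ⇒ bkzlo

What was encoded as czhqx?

Each letter is shifted forward by 25 in the alphabet (a Caesar shift of +25).
Undoing it on czhqx: c−25=d, z−25=a, h−25=i, q−25=r, x−25=y.

dairy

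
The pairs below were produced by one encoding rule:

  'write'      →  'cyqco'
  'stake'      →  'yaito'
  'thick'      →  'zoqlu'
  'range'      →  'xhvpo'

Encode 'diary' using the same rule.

jpiai

In write: w→c is +6, r→y is +7, i→q is +8, t→c is +9 — the shift increases by 1 each position. Each letter shifts forward by (position + 6), i.e. 6, 7, 8, … — the shift grows by one for each successive letter.
Applying it to diary: d+6=j, i+7=p, a+8=i, r+9=a, y+10=i.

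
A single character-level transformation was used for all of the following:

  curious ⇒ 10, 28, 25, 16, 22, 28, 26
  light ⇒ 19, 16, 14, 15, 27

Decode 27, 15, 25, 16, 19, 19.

The number is (letter's place in the alphabet, a=1) + 7.
Undoing it on 27, 15, 25, 16, 19, 19: 27→(27−7)÷1=20=t, 15→(15−7)÷1=8=h, 25→(25−7)÷1=18=r, 16→(16−7)÷1=9=i, 19→(19−7)÷1=12=l, 19→(19−7)÷1=12=l.

thrill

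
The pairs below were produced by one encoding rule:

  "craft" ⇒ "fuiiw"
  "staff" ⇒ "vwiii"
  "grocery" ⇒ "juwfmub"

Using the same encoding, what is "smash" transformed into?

The shift depends on letter class: consonant c→f is +3, but vowel a→i is +8. The rule splits by letter class: vowels +8, consonants +3.
For smash: s(cons)+3=v, m(cons)+3=p, a(vowel)+8=i, s(cons)+3=v, h(cons)+3=k.

vpivk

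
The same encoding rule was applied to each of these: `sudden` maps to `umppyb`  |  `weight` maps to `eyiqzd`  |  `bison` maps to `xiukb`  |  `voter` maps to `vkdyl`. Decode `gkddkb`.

cotton

s(18)→u(20) and u(20)→m(12) fit y≡9x+14 (mod 26); the inverse of 9 mod 26 is 3. Treating letters as 0–25, the rule is x ↦ 9x + 14 (mod 26).
Reversing it on gkddkb: g(6)→3·(6−14)≡2=c; k(10)→3·(10−14)≡14=o; d(3)→3·(3−14)≡19=t; d(3)→3·(3−14)≡19=t; k(10)→3·(10−14)≡14=o; b(1)→3·(1−14)≡13=n (all mod 26).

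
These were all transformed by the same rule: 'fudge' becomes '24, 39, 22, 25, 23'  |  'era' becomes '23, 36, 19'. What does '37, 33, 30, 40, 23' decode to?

solve

f is letter #6 and maps to 24: an offset of 18. Each letter is replaced by its alphabet position (a=1..z=26) + 18.
Reversing it on 37, 33, 30, 40, 23: 37→(37−18)÷1=19=s, 33→(33−18)÷1=15=o, 30→(30−18)÷1=12=l, 40→(40−18)÷1=22=v, 23→(23−18)÷1=5=e.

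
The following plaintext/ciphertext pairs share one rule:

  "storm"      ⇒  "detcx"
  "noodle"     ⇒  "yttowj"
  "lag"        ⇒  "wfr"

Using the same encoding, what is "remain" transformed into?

cjxfny

Vowels shift forward by 5 and consonants shift forward by 11.
On remain: r(cons)+11=c, e(vowel)+5=j, m(cons)+11=x, a(vowel)+5=f, i(vowel)+5=n, n(cons)+11=y.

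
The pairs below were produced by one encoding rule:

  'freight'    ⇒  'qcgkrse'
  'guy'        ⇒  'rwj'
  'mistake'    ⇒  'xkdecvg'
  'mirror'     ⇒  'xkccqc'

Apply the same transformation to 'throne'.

The shift depends on letter class: consonant f→q is +11, but vowel e→g is +2. Two shifts are in play — +2 for a/e/i/o/u, +11 for every other letter.
For throne: t(cons)+11=e, h(cons)+11=s, r(cons)+11=c, o(vowel)+2=q, n(cons)+11=y, e(vowel)+2=g.

escqyg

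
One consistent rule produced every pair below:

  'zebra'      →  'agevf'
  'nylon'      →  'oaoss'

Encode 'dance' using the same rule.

Letter i (0-indexed) is shifted by i+1, so successive shifts are 1, 2, 3, ….
On dance: d+1=e, a+2=c, n+3=q, c+4=g, e+5=j.

ecqgj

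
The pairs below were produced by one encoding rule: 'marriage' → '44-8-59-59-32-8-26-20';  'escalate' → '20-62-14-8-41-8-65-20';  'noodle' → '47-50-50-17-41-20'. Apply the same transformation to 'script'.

62-14-59-32-53-65

Each letter becomes 3×(its alphabet position, a=1..z=26) + 5.
For script: s=19→62, c=3→14, r=18→59, i=9→32, p=16→53, t=20→65.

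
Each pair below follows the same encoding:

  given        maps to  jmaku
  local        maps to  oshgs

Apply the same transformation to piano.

In given: g→j is +3, i→m is +4, v→a is +5, e→k is +6 — the shift increases by 1 each position. Each letter shifts forward by (position + 3), i.e. 3, 4, 5, … — the shift grows by one for each successive letter.
For piano: p+3=s, i+4=m, a+5=f, n+6=t, o+7=v.

smftv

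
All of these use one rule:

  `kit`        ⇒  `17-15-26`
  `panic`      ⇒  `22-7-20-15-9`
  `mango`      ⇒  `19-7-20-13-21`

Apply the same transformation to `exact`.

11-30-7-9-26

k is letter #11 and maps to 17: an offset of 6. The number is (letter's place in the alphabet, a=1) + 6.
Applying it to exact: e=5→11, x=24→30, a=1→7, c=3→9, t=20→26.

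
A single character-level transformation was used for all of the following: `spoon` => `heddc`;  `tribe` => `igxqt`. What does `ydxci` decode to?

Compare letters: s→h is +15, p→e is +15, o→d is +15 — a constant shift. This is a Caesar cipher with shift 15.
Reversing it on ydxci: y−15=j, d−15=o, x−15=i, c−15=n, i−15=t.

joint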